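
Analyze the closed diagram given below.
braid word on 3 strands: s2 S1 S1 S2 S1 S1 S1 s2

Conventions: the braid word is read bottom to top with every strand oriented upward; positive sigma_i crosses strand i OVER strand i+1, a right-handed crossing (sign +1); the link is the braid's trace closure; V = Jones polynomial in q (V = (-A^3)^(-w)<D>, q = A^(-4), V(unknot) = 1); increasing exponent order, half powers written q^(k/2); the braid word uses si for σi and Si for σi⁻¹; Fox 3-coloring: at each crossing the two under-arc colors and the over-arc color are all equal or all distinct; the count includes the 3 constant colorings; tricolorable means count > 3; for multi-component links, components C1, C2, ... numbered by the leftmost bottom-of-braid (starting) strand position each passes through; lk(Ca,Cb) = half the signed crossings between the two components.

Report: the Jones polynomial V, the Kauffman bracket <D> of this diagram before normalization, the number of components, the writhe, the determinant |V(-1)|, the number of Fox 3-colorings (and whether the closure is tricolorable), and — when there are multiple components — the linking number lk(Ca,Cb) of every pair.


Jones polynomial: V(q) = -q^-6 + q^-5 - q^-4 + 2q^-3 - q^-2 + q^-1
<D> = A^-8 - A^-4 + 2 - A^4 + A^8 - A^12; writhe -4
components 1, writhe -4 (8 crossings)
3-colorings: 3 of 3^8, det 7 — not tricolorable
note: w = -4 (over 8 crossings) is diagram-only; (-A^3)^(4) removes it from V


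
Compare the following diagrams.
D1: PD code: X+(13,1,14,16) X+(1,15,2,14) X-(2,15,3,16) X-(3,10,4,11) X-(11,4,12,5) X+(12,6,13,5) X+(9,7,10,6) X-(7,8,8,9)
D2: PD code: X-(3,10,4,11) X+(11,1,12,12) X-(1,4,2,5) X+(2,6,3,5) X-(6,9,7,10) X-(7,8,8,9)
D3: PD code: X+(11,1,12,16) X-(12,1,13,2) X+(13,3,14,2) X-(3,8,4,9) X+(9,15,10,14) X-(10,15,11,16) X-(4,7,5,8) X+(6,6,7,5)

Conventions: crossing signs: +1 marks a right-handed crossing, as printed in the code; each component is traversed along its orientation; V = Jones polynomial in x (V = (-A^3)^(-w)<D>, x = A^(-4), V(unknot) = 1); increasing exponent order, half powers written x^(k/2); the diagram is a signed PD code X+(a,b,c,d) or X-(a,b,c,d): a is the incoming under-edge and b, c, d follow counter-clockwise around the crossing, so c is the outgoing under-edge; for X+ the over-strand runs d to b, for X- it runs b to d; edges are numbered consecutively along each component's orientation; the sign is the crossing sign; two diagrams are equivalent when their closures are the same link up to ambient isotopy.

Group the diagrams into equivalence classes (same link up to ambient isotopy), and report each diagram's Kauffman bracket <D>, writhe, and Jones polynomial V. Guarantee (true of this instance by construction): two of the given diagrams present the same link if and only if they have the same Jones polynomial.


grouping into links: {D1, D2, D3}
V(D1) = 1  (w 0, c 8, <D> = 1)
D2 (bracket A^-6; 6 crossings at w = -2): V = 1
V(D3) = 1  (w 0, c 8, <D> = 1)
key observation: one V(x) for all 3 diagrams — one class (guaranteed)


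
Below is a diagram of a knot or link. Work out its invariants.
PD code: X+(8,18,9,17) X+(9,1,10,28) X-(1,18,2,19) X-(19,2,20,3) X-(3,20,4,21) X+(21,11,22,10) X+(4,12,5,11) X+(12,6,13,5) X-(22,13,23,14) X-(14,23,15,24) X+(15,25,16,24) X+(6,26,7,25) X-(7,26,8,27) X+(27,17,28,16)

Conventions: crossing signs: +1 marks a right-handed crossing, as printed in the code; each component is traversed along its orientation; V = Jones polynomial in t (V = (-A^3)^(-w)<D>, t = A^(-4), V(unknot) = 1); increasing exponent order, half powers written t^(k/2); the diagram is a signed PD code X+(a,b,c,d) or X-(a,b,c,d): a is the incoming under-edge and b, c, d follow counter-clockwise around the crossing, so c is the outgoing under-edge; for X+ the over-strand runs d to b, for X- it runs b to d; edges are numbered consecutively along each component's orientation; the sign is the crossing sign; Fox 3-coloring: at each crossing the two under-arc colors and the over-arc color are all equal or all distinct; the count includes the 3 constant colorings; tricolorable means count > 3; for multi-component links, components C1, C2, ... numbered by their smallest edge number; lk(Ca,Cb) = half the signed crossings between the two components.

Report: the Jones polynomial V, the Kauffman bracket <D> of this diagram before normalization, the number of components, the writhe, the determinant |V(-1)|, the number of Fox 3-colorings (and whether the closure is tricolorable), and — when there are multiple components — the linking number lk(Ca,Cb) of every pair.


Jones polynomial: V(t) = -t^-1 + 2 - t + 2t^2 - t^3 + t^4 - t^5
<D> = -A^-14 + A^-10 - A^-6 + 2A^-2 - A^2 + 2A^6 - A^10; writhe +2
components 1, writhe +2 (14 crossings)
3-colorings: 9 of 3^14, det 9 — tricolorable
note: |V(-1)| = 9: so tricolorable, since 3 divides 9


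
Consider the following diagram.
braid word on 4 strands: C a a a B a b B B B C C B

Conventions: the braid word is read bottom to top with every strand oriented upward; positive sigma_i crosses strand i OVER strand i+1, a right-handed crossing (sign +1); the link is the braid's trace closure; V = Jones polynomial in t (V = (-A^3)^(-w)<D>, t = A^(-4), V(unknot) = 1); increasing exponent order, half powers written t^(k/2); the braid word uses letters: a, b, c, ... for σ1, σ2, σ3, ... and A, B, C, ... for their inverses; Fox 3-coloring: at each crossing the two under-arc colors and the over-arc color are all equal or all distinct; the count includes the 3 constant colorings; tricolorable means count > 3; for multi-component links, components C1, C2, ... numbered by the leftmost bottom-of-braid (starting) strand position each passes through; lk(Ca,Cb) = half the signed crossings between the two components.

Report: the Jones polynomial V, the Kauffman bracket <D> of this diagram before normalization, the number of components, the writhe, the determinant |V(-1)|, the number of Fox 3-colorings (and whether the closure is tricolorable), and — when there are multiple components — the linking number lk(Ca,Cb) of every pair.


Jones polynomial: V(t) = t^-7 - 2t^-6 + 3t^-5 - 5t^-4 + 6t^-3 - 6t^-2 + 6t^-1 - 4 + 3t - 2t^2 + t^3
<D> = -A^-21 + 2A^-17 - 3A^-13 + 4A^-9 - 6A^-5 + 6A^-1 - 6A^3 + 5A^7 - 3A^11 + 2A^15 - A^19; writhe -3
components 1, writhe -3 (13 crossings)
3-colorings: 9 of 3^13, det 39 — tricolorable
note: det 39 = |V(-1)|; divisible by 3, so tricolorable


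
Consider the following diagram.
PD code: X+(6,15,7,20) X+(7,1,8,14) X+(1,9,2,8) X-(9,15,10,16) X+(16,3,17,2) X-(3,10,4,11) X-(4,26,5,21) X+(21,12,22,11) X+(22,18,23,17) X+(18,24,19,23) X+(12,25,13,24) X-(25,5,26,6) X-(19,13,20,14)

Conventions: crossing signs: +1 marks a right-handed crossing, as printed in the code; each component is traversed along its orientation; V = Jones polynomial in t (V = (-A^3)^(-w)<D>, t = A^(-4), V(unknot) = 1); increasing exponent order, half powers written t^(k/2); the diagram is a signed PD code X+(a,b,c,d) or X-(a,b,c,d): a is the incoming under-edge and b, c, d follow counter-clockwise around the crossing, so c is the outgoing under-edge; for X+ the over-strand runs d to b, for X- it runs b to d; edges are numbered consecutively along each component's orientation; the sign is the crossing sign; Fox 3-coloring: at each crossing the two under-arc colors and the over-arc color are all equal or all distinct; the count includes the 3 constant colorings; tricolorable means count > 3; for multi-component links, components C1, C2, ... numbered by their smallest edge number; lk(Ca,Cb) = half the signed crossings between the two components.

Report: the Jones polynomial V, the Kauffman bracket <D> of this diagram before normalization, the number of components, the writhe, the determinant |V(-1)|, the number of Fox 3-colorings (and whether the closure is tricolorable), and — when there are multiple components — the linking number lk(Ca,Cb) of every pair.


V(t) = 2t^-1 - 4 + 8t - 9t^2 + 12t^3 - 10t^4 + 9t^5 - 6t^6 + 3t^7 - t^8
bracket: A^-23 - 3A^-19 + 6A^-15 - 9A^-11 + 10A^-7 - 12A^-3 + 9A - 8A^5 + 4A^9 - 2A^13, w = +3
3 components, writhe +3, over 13 crossings
lk(C1,C2) = 0
linking number lk(C1,C3) = 0
lk(C2,C3): +1
det 64, colorings 3 of 3^13 — not tricolorable
observation: |V(-1)| = 64: so not tricolorable, since 3 does not divide 64


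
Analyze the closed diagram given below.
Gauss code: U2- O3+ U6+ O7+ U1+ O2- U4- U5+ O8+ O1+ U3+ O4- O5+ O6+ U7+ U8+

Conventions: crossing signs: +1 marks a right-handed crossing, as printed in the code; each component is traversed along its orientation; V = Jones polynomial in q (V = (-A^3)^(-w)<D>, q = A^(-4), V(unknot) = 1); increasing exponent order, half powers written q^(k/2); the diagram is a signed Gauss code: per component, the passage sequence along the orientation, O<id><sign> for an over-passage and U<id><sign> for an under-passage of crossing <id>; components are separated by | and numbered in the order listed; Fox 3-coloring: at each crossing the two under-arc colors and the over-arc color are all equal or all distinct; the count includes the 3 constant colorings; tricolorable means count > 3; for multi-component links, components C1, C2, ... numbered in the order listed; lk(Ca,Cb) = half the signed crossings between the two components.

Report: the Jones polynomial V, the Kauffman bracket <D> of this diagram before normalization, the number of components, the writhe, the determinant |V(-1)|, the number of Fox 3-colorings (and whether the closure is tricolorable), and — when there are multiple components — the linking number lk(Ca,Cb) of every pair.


V = q + q^3 - q^4
<D> = -A^-4 + 1 + A^8 (w = +4)
1 component over 8 crossings, w = +4
9 Fox colorings among 3^8, |V(-1)| = 3: tricolorable
why: det 3 = |V(-1)|; divisible by 3, so tricolorable


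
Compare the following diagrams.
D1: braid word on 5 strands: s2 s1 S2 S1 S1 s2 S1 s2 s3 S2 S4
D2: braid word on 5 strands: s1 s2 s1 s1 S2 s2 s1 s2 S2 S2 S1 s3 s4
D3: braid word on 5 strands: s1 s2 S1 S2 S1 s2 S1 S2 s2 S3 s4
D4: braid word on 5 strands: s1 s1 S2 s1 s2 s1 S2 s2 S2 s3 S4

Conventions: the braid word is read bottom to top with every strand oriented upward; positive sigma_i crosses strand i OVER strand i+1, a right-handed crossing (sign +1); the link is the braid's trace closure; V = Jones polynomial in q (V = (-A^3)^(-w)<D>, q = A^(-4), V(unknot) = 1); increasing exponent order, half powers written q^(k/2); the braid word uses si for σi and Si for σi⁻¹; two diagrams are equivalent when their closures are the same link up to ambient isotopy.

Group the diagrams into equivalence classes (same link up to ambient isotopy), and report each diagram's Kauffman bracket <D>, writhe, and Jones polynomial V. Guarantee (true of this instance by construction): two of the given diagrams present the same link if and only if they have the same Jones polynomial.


classes: {D1} | {D2, D4} | {D3}
V(D1) = q^(-7/2) - 2q^(-5/2) + q^(-3/2) - 2q^(-1/2) + q^(1/2) - q^(3/2)  [11 crossings, <D> = A^-9 - A^-5 + 2A^-1 - A^3 + 2A^7 - A^11, w = -1]
V(D2) = -q^(1/2) - q^(3/2) - q^(5/2) + q^(9/2)  (w +5, c 13, <D> = -A^-3 + A^5 + A^9 + A^13)
D3 (bracket A^-5 + A^-1; 11 crossings at w = -1): V = -q^(-1/2) - q^(1/2)
V(D4) = -q^(1/2) - q^(3/2) - q^(5/2) + q^(9/2)  (w +3, c 11, <D> = -A^-9 + A^-1 + A^3 + A^7)
note: comparing 4 Jones polynomials yields 3 groups


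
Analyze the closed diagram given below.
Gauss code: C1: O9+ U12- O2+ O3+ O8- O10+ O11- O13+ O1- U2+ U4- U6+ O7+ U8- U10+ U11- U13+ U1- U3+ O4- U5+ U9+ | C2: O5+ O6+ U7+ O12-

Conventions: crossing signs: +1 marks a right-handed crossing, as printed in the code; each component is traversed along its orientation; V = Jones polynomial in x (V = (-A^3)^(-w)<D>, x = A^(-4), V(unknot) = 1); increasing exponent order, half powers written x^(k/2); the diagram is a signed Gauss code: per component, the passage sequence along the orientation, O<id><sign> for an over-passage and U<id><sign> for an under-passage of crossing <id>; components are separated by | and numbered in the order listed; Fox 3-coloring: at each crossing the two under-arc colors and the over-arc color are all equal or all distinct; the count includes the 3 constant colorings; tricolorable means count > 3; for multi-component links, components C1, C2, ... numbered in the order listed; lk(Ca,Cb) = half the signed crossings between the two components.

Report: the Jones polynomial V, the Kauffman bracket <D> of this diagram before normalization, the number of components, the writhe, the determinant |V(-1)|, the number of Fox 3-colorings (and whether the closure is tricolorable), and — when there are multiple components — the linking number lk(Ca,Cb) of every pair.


V = -x^(1/2) - x^(5/2)
<D> = A^-1 + A^7 (w = +3)
2 components over 13 crossings, w = +3
lk(C1,C2): +1
3 Fox colorings among 3^13, |V(-1)| = 2: not tricolorable
why: |V(-1)| = 2: so not tricolorable, since 3 does not divide 2


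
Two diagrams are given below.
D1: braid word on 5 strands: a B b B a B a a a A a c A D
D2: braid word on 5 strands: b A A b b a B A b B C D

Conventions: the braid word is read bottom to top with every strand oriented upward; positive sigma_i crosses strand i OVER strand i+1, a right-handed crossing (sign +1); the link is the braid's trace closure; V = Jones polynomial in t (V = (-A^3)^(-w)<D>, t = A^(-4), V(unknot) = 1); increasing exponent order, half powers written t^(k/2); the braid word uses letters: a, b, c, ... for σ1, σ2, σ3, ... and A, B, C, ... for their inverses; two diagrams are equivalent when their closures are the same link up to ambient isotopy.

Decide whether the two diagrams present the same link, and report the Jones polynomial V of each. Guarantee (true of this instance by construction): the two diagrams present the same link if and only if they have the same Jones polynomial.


equivalent: no
D1 (bracket A^-14 - 2A^-10 + 2A^-6 - 2A^-2 + 2A^2 - A^6 + A^10; 14 crossings at w = +2): V = t^-1 - 1 + 2t - 2t^2 + 2t^3 - 2t^4 + t^5
V(D2) = -t^-3 + 2t^-2 - 2t^-1 + 3 - 2t + 2t^2 - t^3  [12 crossings, <D> = -A^-18 + 2A^-14 - 2A^-10 + 3A^-6 - 2A^-2 + 2A^2 - A^6, w = -2]
observation: 2 values of V(t) split the 2 diagrams


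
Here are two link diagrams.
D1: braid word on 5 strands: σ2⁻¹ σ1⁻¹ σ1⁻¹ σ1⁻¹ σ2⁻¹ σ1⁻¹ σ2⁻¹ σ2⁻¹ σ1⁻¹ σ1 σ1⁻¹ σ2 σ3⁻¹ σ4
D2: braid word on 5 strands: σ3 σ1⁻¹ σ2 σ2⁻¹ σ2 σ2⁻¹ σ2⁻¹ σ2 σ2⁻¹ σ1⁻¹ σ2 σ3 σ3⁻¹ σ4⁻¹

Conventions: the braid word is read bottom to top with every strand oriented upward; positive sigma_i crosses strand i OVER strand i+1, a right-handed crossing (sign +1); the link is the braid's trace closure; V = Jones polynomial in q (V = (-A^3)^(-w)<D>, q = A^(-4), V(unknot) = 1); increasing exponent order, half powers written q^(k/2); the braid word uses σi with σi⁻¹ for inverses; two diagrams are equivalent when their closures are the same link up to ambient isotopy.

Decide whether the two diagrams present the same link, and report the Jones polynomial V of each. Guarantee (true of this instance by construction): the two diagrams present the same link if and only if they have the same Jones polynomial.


equivalent: no
D1 (bracket A^-12 + A^-4 - 1 + A^4 - A^8 + A^12 - A^16; 14 crossings at w = -8): V = -q^-10 + q^-9 - q^-8 + q^-7 - q^-6 + q^-5 + q^-3
D2 (bracket A^-6; 14 crossings at w = -2): V = 1
key observation: comparing 2 Jones polynomials yields 2 groups


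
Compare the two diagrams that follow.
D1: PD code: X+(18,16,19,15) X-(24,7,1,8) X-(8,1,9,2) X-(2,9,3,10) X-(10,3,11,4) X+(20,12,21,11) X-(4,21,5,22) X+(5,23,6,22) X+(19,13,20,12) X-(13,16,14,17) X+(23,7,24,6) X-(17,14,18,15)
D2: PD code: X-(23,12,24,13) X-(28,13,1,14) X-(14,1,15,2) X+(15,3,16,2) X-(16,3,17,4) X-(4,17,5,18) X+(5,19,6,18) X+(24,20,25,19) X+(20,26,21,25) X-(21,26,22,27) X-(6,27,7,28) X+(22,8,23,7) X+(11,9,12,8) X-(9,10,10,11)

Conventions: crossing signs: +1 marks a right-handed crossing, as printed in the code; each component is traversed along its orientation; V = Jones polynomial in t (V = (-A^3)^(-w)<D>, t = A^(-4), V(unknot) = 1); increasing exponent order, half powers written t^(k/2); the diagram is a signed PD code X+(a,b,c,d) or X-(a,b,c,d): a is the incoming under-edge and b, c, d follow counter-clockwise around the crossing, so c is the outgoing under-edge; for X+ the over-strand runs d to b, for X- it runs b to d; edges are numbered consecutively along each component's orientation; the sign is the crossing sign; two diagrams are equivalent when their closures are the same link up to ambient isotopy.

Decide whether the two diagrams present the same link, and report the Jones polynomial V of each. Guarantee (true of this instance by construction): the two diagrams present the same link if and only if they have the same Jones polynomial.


equivalent: yes
V(D1) = -t^-4 + t^-3 + t^-1  (w -2, c 12, <D> = A^-2 + A^6 - A^10)
D2 (bracket A^-2 + A^6 - A^10; 14 crossings at w = -2): V = -t^-4 + t^-3 + t^-1
why: one V(t) for all 2 diagrams — one class (guaranteed)


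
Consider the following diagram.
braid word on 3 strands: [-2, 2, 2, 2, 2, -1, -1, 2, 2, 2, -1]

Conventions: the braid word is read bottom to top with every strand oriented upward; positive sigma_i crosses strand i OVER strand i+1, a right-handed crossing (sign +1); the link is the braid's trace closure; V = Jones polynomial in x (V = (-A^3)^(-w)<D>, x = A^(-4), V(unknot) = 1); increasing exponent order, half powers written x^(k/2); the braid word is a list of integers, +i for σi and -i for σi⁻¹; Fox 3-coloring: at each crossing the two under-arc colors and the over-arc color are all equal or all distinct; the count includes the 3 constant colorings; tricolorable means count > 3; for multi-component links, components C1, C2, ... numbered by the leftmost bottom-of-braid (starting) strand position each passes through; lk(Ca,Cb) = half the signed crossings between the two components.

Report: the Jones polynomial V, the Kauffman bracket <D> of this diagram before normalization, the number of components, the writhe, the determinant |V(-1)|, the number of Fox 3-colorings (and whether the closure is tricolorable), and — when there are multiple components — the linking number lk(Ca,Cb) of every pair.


V(x) = x^(-3/2) - 2x^(-1/2) + 3x^(1/2) - 6x^(3/2) + 5x^(5/2) - 6x^(7/2) + 6x^(9/2) - 4x^(11/2) + 2x^(13/2) - x^(15/2)
bracket: A^-21 - 2A^-17 + 4A^-13 - 6A^-9 + 6A^-5 - 5A^-1 + 6A^3 - 3A^7 + 2A^11 - A^15, w = +3
2 components, writhe +3, over 11 crossings
lk(C1,C2) = +2
det 36, colorings 27 of 3^11 — tricolorable
observation: the 1 component pair carries total linking +2


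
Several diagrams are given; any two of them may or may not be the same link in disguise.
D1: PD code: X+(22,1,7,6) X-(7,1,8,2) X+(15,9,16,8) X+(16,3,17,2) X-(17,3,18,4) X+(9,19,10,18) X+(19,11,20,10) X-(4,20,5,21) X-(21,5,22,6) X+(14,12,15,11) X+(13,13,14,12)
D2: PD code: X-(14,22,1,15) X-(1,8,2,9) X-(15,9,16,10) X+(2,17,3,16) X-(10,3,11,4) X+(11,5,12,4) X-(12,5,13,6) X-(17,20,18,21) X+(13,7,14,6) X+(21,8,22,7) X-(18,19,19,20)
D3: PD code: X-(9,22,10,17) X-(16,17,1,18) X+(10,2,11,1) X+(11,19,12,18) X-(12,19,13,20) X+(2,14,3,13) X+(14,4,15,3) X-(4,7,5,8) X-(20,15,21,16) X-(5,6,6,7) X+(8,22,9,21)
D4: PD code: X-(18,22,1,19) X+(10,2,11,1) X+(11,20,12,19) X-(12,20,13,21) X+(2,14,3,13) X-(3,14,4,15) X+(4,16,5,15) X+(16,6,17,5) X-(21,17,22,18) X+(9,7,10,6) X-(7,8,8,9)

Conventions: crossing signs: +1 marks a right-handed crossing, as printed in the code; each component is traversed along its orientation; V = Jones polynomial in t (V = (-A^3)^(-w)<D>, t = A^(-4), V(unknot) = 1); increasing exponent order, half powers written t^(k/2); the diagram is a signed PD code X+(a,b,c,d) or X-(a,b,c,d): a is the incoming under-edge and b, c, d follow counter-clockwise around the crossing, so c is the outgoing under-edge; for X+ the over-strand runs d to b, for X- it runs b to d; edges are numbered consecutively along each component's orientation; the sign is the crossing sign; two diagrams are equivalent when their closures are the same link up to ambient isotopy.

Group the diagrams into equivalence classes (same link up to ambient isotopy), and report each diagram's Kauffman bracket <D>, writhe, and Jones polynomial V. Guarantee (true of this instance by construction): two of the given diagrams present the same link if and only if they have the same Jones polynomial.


grouping into links: {D1, D3, D4} | {D2}
V(D1) = -t^(-3/2) - 2t^(1/2) + t^(3/2) - t^(5/2) + t^(7/2)  (w +3, c 11, <D> = -A^-5 + A^-1 - A^3 + 2A^7 + A^15)
D2 (bracket A^-11 + A^-7; 11 crossings at w = -3): V = -t^(-1/2) - t^(1/2)
D3 (bracket -A^-17 + A^-13 - A^-9 + 2A^-5 + A^3; 11 crossings at w = -1): V = -t^(-3/2) - 2t^(1/2) + t^(3/2) - t^(5/2) + t^(7/2)
V(D4) = -t^(-3/2) - 2t^(1/2) + t^(3/2) - t^(5/2) + t^(7/2)  (w +1, c 11, <D> = -A^-11 + A^-7 - A^-3 + 2A + A^9)
why: comparing 4 Jones polynomials yields 2 groups


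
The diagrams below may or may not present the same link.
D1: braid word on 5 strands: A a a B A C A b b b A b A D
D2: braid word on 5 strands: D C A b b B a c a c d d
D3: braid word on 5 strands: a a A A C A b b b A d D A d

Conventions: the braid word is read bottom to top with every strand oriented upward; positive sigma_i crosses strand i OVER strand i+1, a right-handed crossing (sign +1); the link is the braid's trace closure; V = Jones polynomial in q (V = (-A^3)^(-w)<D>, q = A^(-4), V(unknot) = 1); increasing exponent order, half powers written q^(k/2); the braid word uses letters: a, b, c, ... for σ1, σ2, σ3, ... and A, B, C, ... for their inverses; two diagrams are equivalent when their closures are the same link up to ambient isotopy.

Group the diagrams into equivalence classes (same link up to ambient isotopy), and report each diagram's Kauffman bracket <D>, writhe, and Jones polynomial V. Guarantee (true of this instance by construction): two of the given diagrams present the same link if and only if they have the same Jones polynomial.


grouping into links: {D1, D3} | {D2}
V(D1) = -q^-3 + q^-2 - q^-1 + 3 - q + q^2 - q^3  (w -2, c 14, <D> = -A^-18 + A^-14 - A^-10 + 3A^-6 - A^-2 + A^2 - A^6)
V(D2) = 1  (w +4, c 12, <D> = A^12)
D3 (bracket -A^-12 + A^-8 - A^-4 + 3 - A^4 + A^8 - A^12; 14 crossings at w = 0): V = -q^-3 + q^-2 - q^-1 + 3 - q + q^2 - q^3
why: 2 values of V(q) split the 3 diagrams


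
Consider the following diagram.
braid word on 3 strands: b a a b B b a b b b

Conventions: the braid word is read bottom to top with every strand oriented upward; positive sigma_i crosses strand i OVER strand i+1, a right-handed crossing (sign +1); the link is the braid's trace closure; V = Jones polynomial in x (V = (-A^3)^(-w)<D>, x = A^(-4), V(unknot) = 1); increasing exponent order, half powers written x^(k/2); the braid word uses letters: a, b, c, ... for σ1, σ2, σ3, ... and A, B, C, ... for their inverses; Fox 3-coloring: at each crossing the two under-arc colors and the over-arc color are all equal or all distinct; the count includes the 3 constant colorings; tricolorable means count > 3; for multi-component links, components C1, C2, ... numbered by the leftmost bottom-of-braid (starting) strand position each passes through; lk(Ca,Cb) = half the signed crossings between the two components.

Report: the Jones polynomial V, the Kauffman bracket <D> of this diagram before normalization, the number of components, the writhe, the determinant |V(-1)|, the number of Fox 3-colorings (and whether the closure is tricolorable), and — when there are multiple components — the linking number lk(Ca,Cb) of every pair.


V = x^3 + x^5 - x^6 + x^7 - x^8 + x^9 - x^10
<D> = -A^-16 + A^-12 - A^-8 + A^-4 - 1 + A^4 + A^12 (w = +8)
1 component over 10 crossings, w = +8
3 Fox colorings among 3^10, |V(-1)| = 7: not tricolorable
why: |V(-1)| = 7: so not tricolorable, since 3 does not divide 7


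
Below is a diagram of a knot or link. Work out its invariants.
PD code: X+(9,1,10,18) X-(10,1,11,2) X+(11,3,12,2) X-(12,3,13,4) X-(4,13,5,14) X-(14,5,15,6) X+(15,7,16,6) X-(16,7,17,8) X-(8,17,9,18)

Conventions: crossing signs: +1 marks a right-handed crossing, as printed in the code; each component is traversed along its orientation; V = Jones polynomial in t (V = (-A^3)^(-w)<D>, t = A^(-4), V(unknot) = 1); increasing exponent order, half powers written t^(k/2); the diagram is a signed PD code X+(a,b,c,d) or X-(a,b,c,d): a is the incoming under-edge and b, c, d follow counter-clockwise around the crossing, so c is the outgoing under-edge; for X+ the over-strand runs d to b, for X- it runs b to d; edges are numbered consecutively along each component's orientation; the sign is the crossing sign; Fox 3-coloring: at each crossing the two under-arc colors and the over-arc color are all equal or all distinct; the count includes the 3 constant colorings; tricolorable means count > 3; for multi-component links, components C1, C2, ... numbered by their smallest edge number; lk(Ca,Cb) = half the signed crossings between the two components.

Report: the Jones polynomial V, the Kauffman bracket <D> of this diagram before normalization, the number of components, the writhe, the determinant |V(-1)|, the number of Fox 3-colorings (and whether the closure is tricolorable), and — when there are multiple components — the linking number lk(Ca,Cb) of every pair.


Jones polynomial: V(t) = -t^-4 + t^-3 + t^-1
<D> = -A^-5 - A^3 + A^7; writhe -3
components 1, writhe -3 (9 crossings)
3-colorings: 9 of 3^9, det 3 — tricolorable
note: det 3 = |V(-1)|; divisible by 3, so tricolorable


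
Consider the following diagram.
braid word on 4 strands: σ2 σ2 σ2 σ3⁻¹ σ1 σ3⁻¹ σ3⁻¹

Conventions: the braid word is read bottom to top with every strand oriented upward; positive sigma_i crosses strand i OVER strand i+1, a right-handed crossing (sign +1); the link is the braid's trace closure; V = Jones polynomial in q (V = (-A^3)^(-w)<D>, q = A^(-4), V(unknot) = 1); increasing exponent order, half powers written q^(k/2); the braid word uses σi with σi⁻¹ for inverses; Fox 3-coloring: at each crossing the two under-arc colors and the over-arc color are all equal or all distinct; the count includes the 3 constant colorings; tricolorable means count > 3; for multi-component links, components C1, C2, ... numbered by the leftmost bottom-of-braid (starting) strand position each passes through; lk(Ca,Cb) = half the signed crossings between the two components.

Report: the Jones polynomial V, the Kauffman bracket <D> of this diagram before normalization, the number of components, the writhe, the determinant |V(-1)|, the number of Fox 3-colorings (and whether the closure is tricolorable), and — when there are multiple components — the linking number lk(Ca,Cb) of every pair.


V(q) = -q^-3 + q^-2 - q^-1 + 3 - q + q^2 - q^3
bracket: A^-9 - A^-5 + A^-1 - 3A^3 + A^7 - A^11 + A^15, w = +1
1 component, writhe +1, over 7 crossings
det 9, colorings 27 of 3^7 — tricolorable
observation: |V(-1)| = 9: so tricolorable, since 3 divides 9


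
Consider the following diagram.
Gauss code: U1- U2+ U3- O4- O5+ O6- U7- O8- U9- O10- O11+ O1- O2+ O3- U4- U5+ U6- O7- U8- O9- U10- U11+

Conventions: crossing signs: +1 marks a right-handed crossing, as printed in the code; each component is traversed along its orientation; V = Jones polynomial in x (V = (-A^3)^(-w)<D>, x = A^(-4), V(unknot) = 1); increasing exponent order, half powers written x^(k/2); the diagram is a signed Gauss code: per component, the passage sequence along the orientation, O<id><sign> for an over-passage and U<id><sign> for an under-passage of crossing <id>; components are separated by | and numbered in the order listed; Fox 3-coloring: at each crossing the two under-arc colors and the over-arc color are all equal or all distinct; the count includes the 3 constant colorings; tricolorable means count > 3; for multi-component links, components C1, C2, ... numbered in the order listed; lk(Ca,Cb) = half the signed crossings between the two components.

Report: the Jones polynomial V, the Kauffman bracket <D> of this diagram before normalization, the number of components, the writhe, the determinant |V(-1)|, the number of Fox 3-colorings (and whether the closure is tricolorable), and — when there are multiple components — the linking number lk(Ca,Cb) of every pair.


V(x) = -x^-7 + x^-6 - x^-5 + x^-4 + x^-2
bracket: -A^-7 - A + A^5 - A^9 + A^13, w = -5
1 component, writhe -5, over 11 crossings
det 5, colorings 3 of 3^11 — not tricolorable
observation: V spans 5 powers of x: at least 5 crossings in any diagram


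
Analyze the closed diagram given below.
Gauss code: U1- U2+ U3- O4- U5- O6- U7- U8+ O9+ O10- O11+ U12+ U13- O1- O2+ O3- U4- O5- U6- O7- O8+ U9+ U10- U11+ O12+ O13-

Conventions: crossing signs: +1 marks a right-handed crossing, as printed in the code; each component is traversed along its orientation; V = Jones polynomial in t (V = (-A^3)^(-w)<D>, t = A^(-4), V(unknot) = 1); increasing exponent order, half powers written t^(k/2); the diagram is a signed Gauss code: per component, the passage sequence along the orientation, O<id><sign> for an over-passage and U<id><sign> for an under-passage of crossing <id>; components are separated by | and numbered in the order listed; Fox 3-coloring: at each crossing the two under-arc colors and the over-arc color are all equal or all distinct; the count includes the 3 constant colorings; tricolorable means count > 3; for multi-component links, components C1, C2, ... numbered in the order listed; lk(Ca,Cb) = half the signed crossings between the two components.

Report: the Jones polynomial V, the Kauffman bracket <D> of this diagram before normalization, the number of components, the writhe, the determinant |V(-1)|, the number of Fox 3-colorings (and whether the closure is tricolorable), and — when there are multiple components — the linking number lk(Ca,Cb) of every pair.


V = -t^-4 + t^-3 + t^-1
<D> = -A^-5 - A^3 + A^7 (w = -3)
1 component over 13 crossings, w = -3
9 Fox colorings among 3^13, |V(-1)| = 3: tricolorable
why: the span of V is 3, forcing >= 3 crossings in any diagram


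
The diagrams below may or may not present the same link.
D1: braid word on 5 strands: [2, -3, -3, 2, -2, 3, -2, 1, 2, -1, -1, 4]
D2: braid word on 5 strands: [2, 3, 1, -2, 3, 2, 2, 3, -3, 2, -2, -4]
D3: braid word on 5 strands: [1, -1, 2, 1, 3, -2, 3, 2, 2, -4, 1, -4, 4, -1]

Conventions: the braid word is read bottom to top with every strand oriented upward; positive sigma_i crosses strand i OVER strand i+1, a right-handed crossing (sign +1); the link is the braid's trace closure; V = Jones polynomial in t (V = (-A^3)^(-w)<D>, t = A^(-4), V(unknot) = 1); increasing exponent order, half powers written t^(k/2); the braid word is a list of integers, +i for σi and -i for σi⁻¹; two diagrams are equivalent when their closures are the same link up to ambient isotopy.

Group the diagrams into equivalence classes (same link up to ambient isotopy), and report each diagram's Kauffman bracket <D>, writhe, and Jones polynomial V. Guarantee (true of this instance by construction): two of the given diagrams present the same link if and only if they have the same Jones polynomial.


grouping into links: {D1} | {D2, D3}
V(D1) = 1  (w 0, c 12, <D> = 1)
D2 (bracket -A^-12 + A^-8 - A^-4 + 2 - A^4 + A^8; 12 crossings at w = +4): V = t - t^2 + 2t^3 - t^4 + t^5 - t^6
V(D3) = t - t^2 + 2t^3 - t^4 + t^5 - t^6  [14 crossings, <D> = -A^-12 + A^-8 - A^-4 + 2 - A^4 + A^8, w = +4]
why: V(t) takes 2 values over 3 diagrams, fixing the grouping


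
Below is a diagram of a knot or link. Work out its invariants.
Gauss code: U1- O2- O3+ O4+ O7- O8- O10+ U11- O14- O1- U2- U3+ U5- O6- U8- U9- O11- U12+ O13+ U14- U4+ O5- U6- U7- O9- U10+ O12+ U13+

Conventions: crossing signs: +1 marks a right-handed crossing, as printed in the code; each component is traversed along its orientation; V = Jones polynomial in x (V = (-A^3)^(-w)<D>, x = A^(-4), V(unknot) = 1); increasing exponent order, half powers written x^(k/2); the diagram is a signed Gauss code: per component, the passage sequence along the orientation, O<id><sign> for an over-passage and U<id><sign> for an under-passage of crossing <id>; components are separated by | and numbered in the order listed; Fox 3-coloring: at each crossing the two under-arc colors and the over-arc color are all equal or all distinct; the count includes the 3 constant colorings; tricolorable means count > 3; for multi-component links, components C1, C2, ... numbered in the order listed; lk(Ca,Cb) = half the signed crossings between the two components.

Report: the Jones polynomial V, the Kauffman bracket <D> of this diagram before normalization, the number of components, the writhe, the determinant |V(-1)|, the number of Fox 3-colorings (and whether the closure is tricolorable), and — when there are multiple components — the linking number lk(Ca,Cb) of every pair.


V = -x^-8 + 2x^-7 - 3x^-6 + 4x^-5 - 5x^-4 + 5x^-3 - 3x^-2 + 3x^-1 - 1
<D> = -A^-12 + 3A^-8 - 3A^-4 + 5 - 5A^4 + 4A^8 - 3A^12 + 2A^16 - A^20 (w = -4)
1 component over 14 crossings, w = -4
9 Fox colorings among 3^14, |V(-1)| = 27: tricolorable
why: the span of V is 8, forcing >= 8 crossings in any diagram


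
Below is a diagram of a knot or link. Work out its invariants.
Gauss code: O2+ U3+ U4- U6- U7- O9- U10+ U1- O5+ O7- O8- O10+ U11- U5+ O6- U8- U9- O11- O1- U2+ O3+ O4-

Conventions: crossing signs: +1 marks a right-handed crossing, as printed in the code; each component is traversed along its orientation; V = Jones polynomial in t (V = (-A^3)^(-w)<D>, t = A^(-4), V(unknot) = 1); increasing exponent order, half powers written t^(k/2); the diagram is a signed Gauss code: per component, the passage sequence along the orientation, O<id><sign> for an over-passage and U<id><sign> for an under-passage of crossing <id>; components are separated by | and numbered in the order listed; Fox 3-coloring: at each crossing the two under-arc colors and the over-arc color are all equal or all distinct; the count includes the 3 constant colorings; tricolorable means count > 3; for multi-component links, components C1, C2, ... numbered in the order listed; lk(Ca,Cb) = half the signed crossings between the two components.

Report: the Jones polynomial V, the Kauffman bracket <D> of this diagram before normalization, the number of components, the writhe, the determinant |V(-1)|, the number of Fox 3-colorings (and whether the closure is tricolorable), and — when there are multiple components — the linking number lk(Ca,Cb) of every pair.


V(t) = -t^-6 + t^-5 - t^-4 + 2t^-3 - t^-2 + t^-1
bracket: -A^-5 + A^-1 - 2A^3 + A^7 - A^11 + A^15, w = -3
1 component, writhe -3, over 11 crossings
det 7, colorings 3 of 3^11 — not tricolorable
observation: V spans 5 powers of t: at least 5 crossings in any diagram


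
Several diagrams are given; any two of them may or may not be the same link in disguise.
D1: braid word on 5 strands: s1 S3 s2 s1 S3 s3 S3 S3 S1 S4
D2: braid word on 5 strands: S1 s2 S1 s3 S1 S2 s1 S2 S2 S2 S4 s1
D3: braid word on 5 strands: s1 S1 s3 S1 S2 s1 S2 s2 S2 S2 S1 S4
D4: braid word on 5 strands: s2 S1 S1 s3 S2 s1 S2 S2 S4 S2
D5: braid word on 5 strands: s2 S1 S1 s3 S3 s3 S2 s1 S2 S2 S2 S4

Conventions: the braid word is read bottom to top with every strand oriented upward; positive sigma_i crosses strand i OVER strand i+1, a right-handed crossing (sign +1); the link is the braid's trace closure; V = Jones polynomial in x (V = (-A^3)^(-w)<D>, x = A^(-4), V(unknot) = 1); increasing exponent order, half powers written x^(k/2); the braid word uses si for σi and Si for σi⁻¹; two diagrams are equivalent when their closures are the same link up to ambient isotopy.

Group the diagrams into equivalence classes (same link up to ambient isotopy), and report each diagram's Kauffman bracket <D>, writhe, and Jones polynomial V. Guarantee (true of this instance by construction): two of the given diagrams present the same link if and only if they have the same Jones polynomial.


equivalence classes: {D1} | {D2, D3, D4, D5}
D1 (bracket A^-2 + A^6 - A^10; 10 crossings at w = -2): V = -x^-4 + x^-3 + x^-1
D2 (bracket A^-8 - A^-4 + 2 - A^4 + A^8 - A^12; 12 crossings at w = -4): V = -x^-6 + x^-5 - x^-4 + 2x^-3 - x^-2 + x^-1
D3 (bracket A^-8 - A^-4 + 2 - A^4 + A^8 - A^12; 12 crossings at w = -4): V = -x^-6 + x^-5 - x^-4 + 2x^-3 - x^-2 + x^-1
D4 (bracket A^-8 - A^-4 + 2 - A^4 + A^8 - A^12; 10 crossings at w = -4): V = -x^-6 + x^-5 - x^-4 + 2x^-3 - x^-2 + x^-1
V(D5) = -x^-6 + x^-5 - x^-4 + 2x^-3 - x^-2 + x^-1  [12 crossings, <D> = A^-8 - A^-4 + 2 - A^4 + A^8 - A^12, w = -4]
observation: 2 classes among 5 diagrams; unequal V(x) rules out equality


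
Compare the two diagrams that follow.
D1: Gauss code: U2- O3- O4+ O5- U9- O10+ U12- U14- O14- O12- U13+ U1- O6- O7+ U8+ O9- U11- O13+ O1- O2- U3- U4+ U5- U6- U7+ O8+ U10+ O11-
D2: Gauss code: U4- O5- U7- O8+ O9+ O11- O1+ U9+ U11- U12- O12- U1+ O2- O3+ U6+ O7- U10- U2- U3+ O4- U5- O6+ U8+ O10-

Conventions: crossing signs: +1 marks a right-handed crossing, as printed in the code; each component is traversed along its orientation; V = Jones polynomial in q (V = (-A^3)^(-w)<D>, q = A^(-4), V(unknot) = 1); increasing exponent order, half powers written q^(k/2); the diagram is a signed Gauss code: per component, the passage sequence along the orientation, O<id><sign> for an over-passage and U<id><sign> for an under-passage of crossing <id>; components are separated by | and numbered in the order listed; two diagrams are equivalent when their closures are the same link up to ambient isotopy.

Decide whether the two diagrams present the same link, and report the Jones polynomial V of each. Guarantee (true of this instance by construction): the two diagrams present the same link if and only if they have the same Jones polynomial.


equivalent: yes
D1 (bracket A^-16 - A^-12 + 2A^-8 - 2A^-4 + 2 - 2A^4 + A^8; 14 crossings at w = -4): V = q^-5 - 2q^-4 + 2q^-3 - 2q^-2 + 2q^-1 - 1 + q
V(D2) = q^-5 - 2q^-4 + 2q^-3 - 2q^-2 + 2q^-1 - 1 + q  (w -2, c 12, <D> = A^-10 - A^-6 + 2A^-2 - 2A^2 + 2A^6 - 2A^10 + A^14)
key observation: all 2 diagrams share one V(q), hence one class


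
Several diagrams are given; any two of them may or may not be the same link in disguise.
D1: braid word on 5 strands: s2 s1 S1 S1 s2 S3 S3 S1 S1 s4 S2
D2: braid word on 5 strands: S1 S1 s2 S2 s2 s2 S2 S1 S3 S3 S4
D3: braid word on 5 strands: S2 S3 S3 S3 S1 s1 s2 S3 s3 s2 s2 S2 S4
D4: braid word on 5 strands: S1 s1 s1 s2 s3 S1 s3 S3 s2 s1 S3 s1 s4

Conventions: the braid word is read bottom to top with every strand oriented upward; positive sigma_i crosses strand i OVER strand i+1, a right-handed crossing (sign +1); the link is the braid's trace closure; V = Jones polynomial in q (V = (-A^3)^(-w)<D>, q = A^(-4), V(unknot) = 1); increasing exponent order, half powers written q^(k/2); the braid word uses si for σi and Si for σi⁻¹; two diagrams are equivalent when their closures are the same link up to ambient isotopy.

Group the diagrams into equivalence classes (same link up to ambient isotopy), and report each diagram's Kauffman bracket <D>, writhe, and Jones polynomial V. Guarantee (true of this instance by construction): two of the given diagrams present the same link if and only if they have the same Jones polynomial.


grouping into links: {D1, D2} | {D3} | {D4}
V(D1) = q^(-13/2) - q^(-11/2) + q^(-9/2) - 2q^(-7/2) - q^(-3/2)  (w -3, c 11, <D> = A^-3 + 2A^5 - A^9 + A^13 - A^17)
V(D2) = q^(-13/2) - q^(-11/2) + q^(-9/2) - 2q^(-7/2) - q^(-3/2)  (w -5, c 11, <D> = A^-9 + 2A^-1 - A^3 + A^7 - A^11)
V(D3) = q^(-9/2) - q^(-5/2) - q^(-3/2) - q^(-1/2)  (w -3, c 13, <D> = A^-7 + A^-3 + A - A^9)
V(D4) = -q^(1/2) - q^(5/2)  (w +5, c 13, <D> = A^5 + A^13)
why: 3 classes among 4 diagrams; unequal V(q) rules out equality


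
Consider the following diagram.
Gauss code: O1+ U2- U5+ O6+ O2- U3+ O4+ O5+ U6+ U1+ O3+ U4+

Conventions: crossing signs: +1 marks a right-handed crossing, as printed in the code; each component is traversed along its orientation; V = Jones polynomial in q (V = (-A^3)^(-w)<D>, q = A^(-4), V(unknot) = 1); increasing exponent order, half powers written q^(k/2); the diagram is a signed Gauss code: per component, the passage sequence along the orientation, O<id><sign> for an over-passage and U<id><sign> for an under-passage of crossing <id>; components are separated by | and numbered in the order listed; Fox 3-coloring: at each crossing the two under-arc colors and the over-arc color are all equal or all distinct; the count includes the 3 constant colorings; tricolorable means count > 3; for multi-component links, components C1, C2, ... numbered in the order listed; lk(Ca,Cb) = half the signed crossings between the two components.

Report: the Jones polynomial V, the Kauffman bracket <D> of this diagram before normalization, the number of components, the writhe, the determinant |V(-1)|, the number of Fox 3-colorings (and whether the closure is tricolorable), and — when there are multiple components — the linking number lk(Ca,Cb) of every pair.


Jones polynomial: V(q) = q - q^2 + 2q^3 - q^4 + q^5 - q^6
<D> = -A^-12 + A^-8 - A^-4 + 2 - A^4 + A^8; writhe +4
components 1, writhe +4 (6 crossings)
3-colorings: 3 of 3^6, det 7 — not tricolorable
note: det 7 = |V(-1)|; not divisible by 3, so not tricolorable
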